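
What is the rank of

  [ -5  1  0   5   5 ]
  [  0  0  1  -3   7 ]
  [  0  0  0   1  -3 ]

rank = 3

ρ1 → -1/5·ρ1
  [ 1  -1/5  0  -1  -1 ]
  [ 0     0  1  -3   7 ]
  [ 0     0  0   1  -3 ]
ρ2 → ρ2 + 3·ρ3
  [ 1  -1/5  0  -1  -1 ]
  [ 0     0  1   0  -2 ]
  [ 0     0  0   1  -3 ]
ρ1 → ρ1 + ρ3
  [ 1  -1/5  0  0  -4 ]
  [ 0     0  1  0  -2 ]
  [ 0     0  0  1  -3 ]
The reduced form has 3 nonzero rows.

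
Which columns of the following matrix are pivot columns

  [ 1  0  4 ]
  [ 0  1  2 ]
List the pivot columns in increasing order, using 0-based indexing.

Pivot columns are the columns containing a leading 1.

0, 1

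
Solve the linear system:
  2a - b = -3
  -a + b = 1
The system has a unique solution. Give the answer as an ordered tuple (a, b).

(-2, -1)

Form the augmented matrix and row-reduce:
  [  2  -1  |  -3 ]
  [ -1   1  |   1 ]
ρ1 ← 1/2·ρ1
  [  1  -1/2  |  -3/2 ]
  [ -1     1  |     1 ]
ρ2 ← ρ2 + ρ1
  [ 1  -1/2  |  -3/2 ]
  [ 0   1/2  |  -1/2 ]
ρ2 ← 2·ρ2
  [ 1  -1/2  |  -3/2 ]
  [ 0     1  |    -1 ]
ρ1 ← ρ1 + 1/2·ρ2
  [ 1  0  |  -2 ]
  [ 0  1  |  -1 ]
Reading off the last column: a = -2, b = -1.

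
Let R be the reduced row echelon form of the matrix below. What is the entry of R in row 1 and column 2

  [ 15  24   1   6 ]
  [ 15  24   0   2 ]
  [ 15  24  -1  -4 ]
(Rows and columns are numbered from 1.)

8/5

R1 -> 1/15·R1
  [  1  8/5  1/15  2/5 ]
  [ 15   24     0    2 ]
  [ 15   24    -1   -4 ]
R2 -> R2 − 15·R1
  [  1  8/5  1/15  2/5 ]
  [  0    0    -1   -4 ]
  [ 15   24    -1   -4 ]
R3 -> R3 − 15·R1
  [ 1  8/5  1/15  2/5 ]
  [ 0    0    -1   -4 ]
  [ 0    0    -2  -10 ]
R2 -> -1·R2
  [ 1  8/5  1/15  2/5 ]
  [ 0    0     1    4 ]
  [ 0    0    -2  -10 ]
R3 -> R3 + 2·R2
  [ 1  8/5  1/15  2/5 ]
  [ 0    0     1    4 ]
  [ 0    0     0   -2 ]
R3 -> -1/2·R3
  [ 1  8/5  1/15  2/5 ]
  [ 0    0     1    4 ]
  [ 0    0     0    1 ]
R2 -> R2 − 4·R3
  [ 1  8/5  1/15  2/5 ]
  [ 0    0     1    0 ]
  [ 0    0     0    1 ]
R1 -> R1 − 2/5·R3
  [ 1  8/5  1/15  0 ]
  [ 0    0     1  0 ]
  [ 0    0     0  1 ]
R1 -> R1 − 1/15·R2
  [ 1  8/5  0  0 ]
  [ 0    0  1  0 ]
  [ 0    0  0  1 ]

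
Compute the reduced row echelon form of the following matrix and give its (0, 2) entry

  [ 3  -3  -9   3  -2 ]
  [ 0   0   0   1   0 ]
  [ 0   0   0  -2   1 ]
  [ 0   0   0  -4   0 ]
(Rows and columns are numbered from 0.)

r1 := 1/3·r1
  [ 1  -1  -3   1  -2/3 ]
  [ 0   0   0   1     0 ]
  [ 0   0   0  -2     1 ]
  [ 0   0   0  -4     0 ]
r3 := r3 + 2·r2
  [ 1  -1  -3   1  -2/3 ]
  [ 0   0   0   1     0 ]
  [ 0   0   0   0     1 ]
  [ 0   0   0  -4     0 ]
r4 := r4 + 4·r2
  [ 1  -1  -3  1  -2/3 ]
  [ 0   0   0  1     0 ]
  [ 0   0   0  0     1 ]
  [ 0   0   0  0     0 ]
r1 := r1 + 2/3·r3
  [ 1  -1  -3  1  0 ]
  [ 0   0   0  1  0 ]
  [ 0   0   0  0  1 ]
  [ 0   0   0  0  0 ]
r1 := r1 − r2
  [ 1  -1  -3  0  0 ]
  [ 0   0   0  1  0 ]
  [ 0   0   0  0  1 ]
  [ 0   0   0  0  0 ]

-3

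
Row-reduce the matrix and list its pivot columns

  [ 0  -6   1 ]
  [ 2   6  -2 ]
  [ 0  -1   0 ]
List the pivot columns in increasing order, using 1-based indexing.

1, 2, 3

Swap ρ1 and ρ2.
  [ 2   6  -2 ]
  [ 0  -6   1 ]
  [ 0  -1   0 ]
Multiply ρ1 by 1/2.
  [ 1   3  -1 ]
  [ 0  -6   1 ]
  [ 0  -1   0 ]
Multiply ρ2 by -1/6.
  [ 1   3    -1 ]
  [ 0   1  -1/6 ]
  [ 0  -1     0 ]
Add ρ2 to ρ3.
  [ 1  3    -1 ]
  [ 0  1  -1/6 ]
  [ 0  0  -1/6 ]
Multiply ρ3 by -6.
  [ 1  3    -1 ]
  [ 0  1  -1/6 ]
  [ 0  0     1 ]
Add 1/6 times ρ3 to ρ2.
  [ 1  3  -1 ]
  [ 0  1   0 ]
  [ 0  0   1 ]
Add ρ3 to ρ1.
  [ 1  3  0 ]
  [ 0  1  0 ]
  [ 0  0  1 ]
Subtract 3 times ρ2 from ρ1.
  [ 1  0  0 ]
  [ 0  1  0 ]
  [ 0  0  1 ]
Pivot columns are the columns containing a leading 1.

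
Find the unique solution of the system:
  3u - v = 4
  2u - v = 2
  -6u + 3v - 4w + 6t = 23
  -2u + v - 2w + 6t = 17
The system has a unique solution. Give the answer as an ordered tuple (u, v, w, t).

Form the augmented matrix and row-reduce:
  [  3  -1   0  0  |   4 ]
  [  2  -1   0  0  |   2 ]
  [ -6   3  -4  6  |  23 ]
  [ -2   1  -2  6  |  17 ]
ρ1 → 1/3·ρ1
  [  1  -1/3   0  0  |  4/3 ]
  [  2    -1   0  0  |    2 ]
  [ -6     3  -4  6  |   23 ]
  [ -2     1  -2  6  |   17 ]
ρ2 → ρ2 − 2·ρ1
  [  1  -1/3   0  0  |   4/3 ]
  [  0  -1/3   0  0  |  -2/3 ]
  [ -6     3  -4  6  |    23 ]
  [ -2     1  -2  6  |    17 ]
ρ3 → ρ3 + 6·ρ1
  [  1  -1/3   0  0  |   4/3 ]
  [  0  -1/3   0  0  |  -2/3 ]
  [  0     1  -4  6  |    31 ]
  [ -2     1  -2  6  |    17 ]
ρ4 → ρ4 + 2·ρ1
  [ 1  -1/3   0  0  |   4/3 ]
  [ 0  -1/3   0  0  |  -2/3 ]
  [ 0     1  -4  6  |    31 ]
  [ 0   1/3  -2  6  |  59/3 ]
ρ2 → -3·ρ2
  [ 1  -1/3   0  0  |   4/3 ]
  [ 0     1   0  0  |     2 ]
  [ 0     1  -4  6  |    31 ]
  [ 0   1/3  -2  6  |  59/3 ]
ρ3 → ρ3 − ρ2
  [ 1  -1/3   0  0  |   4/3 ]
  [ 0     1   0  0  |     2 ]
  [ 0     0  -4  6  |    29 ]
  [ 0   1/3  -2  6  |  59/3 ]
ρ4 → ρ4 − 1/3·ρ2
  [ 1  -1/3   0  0  |  4/3 ]
  [ 0     1   0  0  |    2 ]
  [ 0     0  -4  6  |   29 ]
  [ 0     0  -2  6  |   19 ]
ρ3 → -1/4·ρ3
  [ 1  -1/3   0     0  |    4/3 ]
  [ 0     1   0     0  |      2 ]
  [ 0     0   1  -3/2  |  -29/4 ]
  [ 0     0  -2     6  |     19 ]
ρ4 → ρ4 + 2·ρ3
  [ 1  -1/3  0     0  |    4/3 ]
  [ 0     1  0     0  |      2 ]
  [ 0     0  1  -3/2  |  -29/4 ]
  [ 0     0  0     3  |    9/2 ]
ρ4 → 1/3·ρ4
  [ 1  -1/3  0     0  |    4/3 ]
  [ 0     1  0     0  |      2 ]
  [ 0     0  1  -3/2  |  -29/4 ]
  [ 0     0  0     1  |    3/2 ]
ρ3 → ρ3 + 3/2·ρ4
  [ 1  -1/3  0  0  |  4/3 ]
  [ 0     1  0  0  |    2 ]
  [ 0     0  1  0  |   -5 ]
  [ 0     0  0  1  |  3/2 ]
ρ1 → ρ1 + 1/3·ρ2
  [ 1  0  0  0  |    2 ]
  [ 0  1  0  0  |    2 ]
  [ 0  0  1  0  |   -5 ]
  [ 0  0  0  1  |  3/2 ]
Reading off the last column: u = 2, v = 2, w = -5, t = 3/2.

(2, 2, -5, 3/2)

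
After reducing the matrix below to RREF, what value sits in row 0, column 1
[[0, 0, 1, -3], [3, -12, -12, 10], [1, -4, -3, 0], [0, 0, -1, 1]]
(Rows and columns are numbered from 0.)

-4

R1 <-> R2
  [ 3  -12  -12  10 ]
  [ 0    0    1  -3 ]
  [ 1   -4   -3   0 ]
  [ 0    0   -1   1 ]
R1 -> 1/3·R1
  [ 1  -4  -4  10/3 ]
  [ 0   0   1    -3 ]
  [ 1  -4  -3     0 ]
  [ 0   0  -1     1 ]
R3 -> R3 − R1
  [ 1  -4  -4   10/3 ]
  [ 0   0   1     -3 ]
  [ 0   0   1  -10/3 ]
  [ 0   0  -1      1 ]
R3 -> R3 − R2
  [ 1  -4  -4  10/3 ]
  [ 0   0   1    -3 ]
  [ 0   0   0  -1/3 ]
  [ 0   0  -1     1 ]
R4 -> R4 + R2
  [ 1  -4  -4  10/3 ]
  [ 0   0   1    -3 ]
  [ 0   0   0  -1/3 ]
  [ 0   0   0    -2 ]
R3 -> -3·R3
  [ 1  -4  -4  10/3 ]
  [ 0   0   1    -3 ]
  [ 0   0   0     1 ]
  [ 0   0   0    -2 ]
R4 -> R4 + 2·R3
  [ 1  -4  -4  10/3 ]
  [ 0   0   1    -3 ]
  [ 0   0   0     1 ]
  [ 0   0   0     0 ]
R2 -> R2 + 3·R3
  [ 1  -4  -4  10/3 ]
  [ 0   0   1     0 ]
  [ 0   0   0     1 ]
  [ 0   0   0     0 ]
R1 -> R1 − 10/3·R3
  [ 1  -4  -4  0 ]
  [ 0   0   1  0 ]
  [ 0   0   0  1 ]
  [ 0   0   0  0 ]
R1 -> R1 + 4·R2
  [ 1  -4  0  0 ]
  [ 0   0  1  0 ]
  [ 0   0  0  1 ]
  [ 0   0  0  0 ]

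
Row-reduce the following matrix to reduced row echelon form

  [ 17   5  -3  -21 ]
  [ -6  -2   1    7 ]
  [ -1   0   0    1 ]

r1 ← 1/17·r1
  [  1  5/17  -3/17  -21/17 ]
  [ -6    -2      1       7 ]
  [ -1     0      0       1 ]
r2 ← r2 + 6·r1
  [  1   5/17  -3/17  -21/17 ]
  [  0  -4/17  -1/17   -7/17 ]
  [ -1      0      0       1 ]
r3 ← r3 + r1
  [ 1   5/17  -3/17  -21/17 ]
  [ 0  -4/17  -1/17   -7/17 ]
  [ 0   5/17  -3/17   -4/17 ]
r2 ← -17/4·r2
  [ 1  5/17  -3/17  -21/17 ]
  [ 0     1    1/4     7/4 ]
  [ 0  5/17  -3/17   -4/17 ]
r3 ← r3 − 5/17·r2
  [ 1  5/17  -3/17  -21/17 ]
  [ 0     1    1/4     7/4 ]
  [ 0     0   -1/4    -3/4 ]
r3 ← -4·r3
  [ 1  5/17  -3/17  -21/17 ]
  [ 0     1    1/4     7/4 ]
  [ 0     0      1       3 ]
r2 ← r2 − 1/4·r3
  [ 1  5/17  -3/17  -21/17 ]
  [ 0     1      0       1 ]
  [ 0     0      1       3 ]
r1 ← r1 + 3/17·r3
  [ 1  5/17  0  -12/17 ]
  [ 0     1  0       1 ]
  [ 0     0  1       3 ]
r1 ← r1 − 5/17·r2
  [ 1  0  0  -1 ]
  [ 0  1  0   1 ]
  [ 0  0  1   3 ]

[[1, 0, 0, -1], [0, 1, 0, 1], [0, 0, 1, 3]]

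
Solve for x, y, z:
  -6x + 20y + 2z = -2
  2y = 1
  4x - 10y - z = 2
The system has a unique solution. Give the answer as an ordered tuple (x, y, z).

Form the augmented matrix and row-reduce:
  [ -6   20   2  |  -2 ]
  [  0    2   0  |   1 ]
  [  4  -10  -1  |   2 ]
r1 -> -1/6·r1
  [ 1  -10/3  -1/3  |  1/3 ]
  [ 0      2     0  |    1 ]
  [ 4    -10    -1  |    2 ]
r3 -> r3 − 4·r1
  [ 1  -10/3  -1/3  |  1/3 ]
  [ 0      2     0  |    1 ]
  [ 0   10/3   1/3  |  2/3 ]
r2 -> 1/2·r2
  [ 1  -10/3  -1/3  |  1/3 ]
  [ 0      1     0  |  1/2 ]
  [ 0   10/3   1/3  |  2/3 ]
r3 -> r3 − 10/3·r2
  [ 1  -10/3  -1/3  |  1/3 ]
  [ 0      1     0  |  1/2 ]
  [ 0      0   1/3  |   -1 ]
r3 -> 3·r3
  [ 1  -10/3  -1/3  |  1/3 ]
  [ 0      1     0  |  1/2 ]
  [ 0      0     1  |   -3 ]
r1 -> r1 + 1/3·r3
  [ 1  -10/3  0  |  -2/3 ]
  [ 0      1  0  |   1/2 ]
  [ 0      0  1  |    -3 ]
r1 -> r1 + 10/3·r2
  [ 1  0  0  |    1 ]
  [ 0  1  0  |  1/2 ]
  [ 0  0  1  |   -3 ]
Reading off the last column: x = 1, y = 1/2, z = -3.

(1, 1/2, -3)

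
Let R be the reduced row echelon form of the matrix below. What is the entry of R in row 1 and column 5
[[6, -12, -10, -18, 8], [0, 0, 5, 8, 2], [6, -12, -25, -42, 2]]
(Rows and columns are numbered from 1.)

2

R1 ← 1/6·R1
  [ 1   -2  -5/3   -3  4/3 ]
  [ 0    0     5    8    2 ]
  [ 6  -12   -25  -42    2 ]
R3 ← R3 − 6·R1
  [ 1  -2  -5/3   -3  4/3 ]
  [ 0   0     5    8    2 ]
  [ 0   0   -15  -24   -6 ]
R2 ← 1/5·R2
  [ 1  -2  -5/3   -3  4/3 ]
  [ 0   0     1  8/5  2/5 ]
  [ 0   0   -15  -24   -6 ]
R3 ← R3 + 15·R2
  [ 1  -2  -5/3   -3  4/3 ]
  [ 0   0     1  8/5  2/5 ]
  [ 0   0     0    0    0 ]
R1 ← R1 + 5/3·R2
  [ 1  -2  0  -1/3    2 ]
  [ 0   0  1   8/5  2/5 ]
  [ 0   0  0     0    0 ]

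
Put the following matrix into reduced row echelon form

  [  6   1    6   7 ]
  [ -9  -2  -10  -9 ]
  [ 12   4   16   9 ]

[[1, 0, 2/3, 0], [0, 1, 2, 0], [0, 0, 0, 1]]

R1 -> 1/6·R1
  [  1  1/6    1  7/6 ]
  [ -9   -2  -10   -9 ]
  [ 12    4   16    9 ]
R2 -> R2 + 9·R1
  [  1   1/6   1  7/6 ]
  [  0  -1/2  -1  3/2 ]
  [ 12     4  16    9 ]
R3 -> R3 − 12·R1
  [ 1   1/6   1  7/6 ]
  [ 0  -1/2  -1  3/2 ]
  [ 0     2   4   -5 ]
R2 -> -2·R2
  [ 1  1/6  1  7/6 ]
  [ 0    1  2   -3 ]
  [ 0    2  4   -5 ]
R3 -> R3 − 2·R2
  [ 1  1/6  1  7/6 ]
  [ 0    1  2   -3 ]
  [ 0    0  0    1 ]
R2 -> R2 + 3·R3
  [ 1  1/6  1  7/6 ]
  [ 0    1  2    0 ]
  [ 0    0  0    1 ]
R1 -> R1 − 7/6·R3
  [ 1  1/6  1  0 ]
  [ 0    1  2  0 ]
  [ 0    0  0  1 ]
R1 -> R1 − 1/6·R2
  [ 1  0  2/3  0 ]
  [ 0  1    2  0 ]
  [ 0  0    0  1 ]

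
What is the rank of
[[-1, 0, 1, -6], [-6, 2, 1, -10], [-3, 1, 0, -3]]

ρ1 → -1·ρ1
  [  1  0  -1    6 ]
  [ -6  2   1  -10 ]
  [ -3  1   0   -3 ]
ρ2 → ρ2 + 6·ρ1
  [  1  0  -1   6 ]
  [  0  2  -5  26 ]
  [ -3  1   0  -3 ]
ρ3 → ρ3 + 3·ρ1
  [ 1  0  -1   6 ]
  [ 0  2  -5  26 ]
  [ 0  1  -3  15 ]
ρ2 → 1/2·ρ2
  [ 1  0    -1   6 ]
  [ 0  1  -5/2  13 ]
  [ 0  1    -3  15 ]
ρ3 → ρ3 − ρ2
  [ 1  0    -1   6 ]
  [ 0  1  -5/2  13 ]
  [ 0  0  -1/2   2 ]
ρ3 → -2·ρ3
  [ 1  0    -1   6 ]
  [ 0  1  -5/2  13 ]
  [ 0  0     1  -4 ]
ρ2 → ρ2 + 5/2·ρ3
  [ 1  0  -1   6 ]
  [ 0  1   0   3 ]
  [ 0  0   1  -4 ]
ρ1 → ρ1 + ρ3
  [ 1  0  0   2 ]
  [ 0  1  0   3 ]
  [ 0  0  1  -4 ]
The reduced form has 3 nonzero rows.

rank = 3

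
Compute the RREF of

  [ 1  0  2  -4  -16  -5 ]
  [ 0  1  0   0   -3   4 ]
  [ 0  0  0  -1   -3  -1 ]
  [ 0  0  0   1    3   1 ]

R3 ← -1·R3
  [ 1  0  2  -4  -16  -5 ]
  [ 0  1  0   0   -3   4 ]
  [ 0  0  0   1    3   1 ]
  [ 0  0  0   1    3   1 ]
R4 ← R4 − R3
  [ 1  0  2  -4  -16  -5 ]
  [ 0  1  0   0   -3   4 ]
  [ 0  0  0   1    3   1 ]
  [ 0  0  0   0    0   0 ]
R1 ← R1 + 4·R3
  [ 1  0  2  0  -4  -1 ]
  [ 0  1  0  0  -3   4 ]
  [ 0  0  0  1   3   1 ]
  [ 0  0  0  0   0   0 ]

[[1, 0, 2, 0, -4, -1], [0, 1, 0, 0, -3, 4], [0, 0, 0, 1, 3, 1], [0, 0, 0, 0, 0, 0]]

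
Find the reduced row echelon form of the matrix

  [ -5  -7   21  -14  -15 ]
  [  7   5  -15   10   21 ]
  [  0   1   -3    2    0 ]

[[1, 0, 0, 0, 3], [0, 1, -3, 2, 0], [0, 0, 0, 0, 0]]

r1 -> -1/5·r1
  [ 1  7/5  -21/5  14/5   3 ]
  [ 7    5    -15    10  21 ]
  [ 0    1     -3     2   0 ]
r2 -> r2 − 7·r1
  [ 1    7/5  -21/5   14/5  3 ]
  [ 0  -24/5   72/5  -48/5  0 ]
  [ 0      1     -3      2  0 ]
r2 -> -5/24·r2
  [ 1  7/5  -21/5  14/5  3 ]
  [ 0    1     -3     2  0 ]
  [ 0    1     -3     2  0 ]
r3 -> r3 − r2
  [ 1  7/5  -21/5  14/5  3 ]
  [ 0    1     -3     2  0 ]
  [ 0    0      0     0  0 ]
r1 -> r1 − 7/5·r2
  [ 1  0   0  0  3 ]
  [ 0  1  -3  2  0 ]
  [ 0  0   0  0  0 ]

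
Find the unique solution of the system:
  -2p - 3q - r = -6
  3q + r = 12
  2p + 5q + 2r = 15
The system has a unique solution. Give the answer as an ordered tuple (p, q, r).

Form the augmented matrix and row-reduce:
  [ -2  -3  -1  |  -6 ]
  [  0   3   1  |  12 ]
  [  2   5   2  |  15 ]
Multiply R1 by -1/2.
  [ 1  3/2  1/2  |   3 ]
  [ 0    3    1  |  12 ]
  [ 2    5    2  |  15 ]
Subtract 2 times R1 from R3.
  [ 1  3/2  1/2  |   3 ]
  [ 0    3    1  |  12 ]
  [ 0    2    1  |   9 ]
Multiply R2 by 1/3.
  [ 1  3/2  1/2  |  3 ]
  [ 0    1  1/3  |  4 ]
  [ 0    2    1  |  9 ]
Subtract 2 times R2 from R3.
  [ 1  3/2  1/2  |  3 ]
  [ 0    1  1/3  |  4 ]
  [ 0    0  1/3  |  1 ]
Multiply R3 by 3.
  [ 1  3/2  1/2  |  3 ]
  [ 0    1  1/3  |  4 ]
  [ 0    0    1  |  3 ]
Subtract 1/3 times R3 from R2.
  [ 1  3/2  1/2  |  3 ]
  [ 0    1    0  |  3 ]
  [ 0    0    1  |  3 ]
Subtract 1/2 times R3 from R1.
  [ 1  3/2  0  |  3/2 ]
  [ 0    1  0  |    3 ]
  [ 0    0  1  |    3 ]
Subtract 3/2 times R2 from R1.
  [ 1  0  0  |  -3 ]
  [ 0  1  0  |   3 ]
  [ 0  0  1  |   3 ]
Reading off the last column: p = -3, q = 3, r = 3.

(-3, 3, 3)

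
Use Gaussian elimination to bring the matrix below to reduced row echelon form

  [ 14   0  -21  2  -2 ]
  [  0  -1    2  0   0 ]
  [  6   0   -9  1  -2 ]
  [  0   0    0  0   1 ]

[[1, 0, -3/2, 0, 0], [0, 1, -2, 0, 0], [0, 0, 0, 1, 0], [0, 0, 0, 0, 1]]

R1 → 1/14·R1
  [ 1   0  -3/2  1/7  -1/7 ]
  [ 0  -1     2    0     0 ]
  [ 6   0    -9    1    -2 ]
  [ 0   0     0    0     1 ]
R3 → R3 − 6·R1
  [ 1   0  -3/2  1/7  -1/7 ]
  [ 0  -1     2    0     0 ]
  [ 0   0     0  1/7  -8/7 ]
  [ 0   0     0    0     1 ]
R2 → -1·R2
  [ 1  0  -3/2  1/7  -1/7 ]
  [ 0  1    -2    0     0 ]
  [ 0  0     0  1/7  -8/7 ]
  [ 0  0     0    0     1 ]
R3 → 7·R3
  [ 1  0  -3/2  1/7  -1/7 ]
  [ 0  1    -2    0     0 ]
  [ 0  0     0    1    -8 ]
  [ 0  0     0    0     1 ]
R3 → R3 + 8·R4
  [ 1  0  -3/2  1/7  -1/7 ]
  [ 0  1    -2    0     0 ]
  [ 0  0     0    1     0 ]
  [ 0  0     0    0     1 ]
R1 → R1 + 1/7·R4
  [ 1  0  -3/2  1/7  0 ]
  [ 0  1    -2    0  0 ]
  [ 0  0     0    1  0 ]
  [ 0  0     0    0  1 ]
R1 → R1 − 1/7·R3
  [ 1  0  -3/2  0  0 ]
  [ 0  1    -2  0  0 ]
  [ 0  0     0  1  0 ]
  [ 0  0     0  0  1 ]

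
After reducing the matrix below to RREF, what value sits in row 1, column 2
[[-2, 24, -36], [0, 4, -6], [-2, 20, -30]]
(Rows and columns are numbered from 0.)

-3/2

ρ1 := -1/2·ρ1
  [  1  -12   18 ]
  [  0    4   -6 ]
  [ -2   20  -30 ]
ρ3 := ρ3 + 2·ρ1
  [ 1  -12  18 ]
  [ 0    4  -6 ]
  [ 0   -4   6 ]
ρ2 := 1/4·ρ2
  [ 1  -12    18 ]
  [ 0    1  -3/2 ]
  [ 0   -4     6 ]
ρ3 := ρ3 + 4·ρ2
  [ 1  -12    18 ]
  [ 0    1  -3/2 ]
  [ 0    0     0 ]
ρ1 := ρ1 + 12·ρ2
  [ 1  0     0 ]
  [ 0  1  -3/2 ]
  [ 0  0     0 ]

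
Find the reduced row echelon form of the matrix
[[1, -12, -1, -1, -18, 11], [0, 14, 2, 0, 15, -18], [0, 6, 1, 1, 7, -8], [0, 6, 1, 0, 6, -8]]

[[1, 0, 0, 0, -2, -3], [0, 1, 0, 0, 3/2, -1], [0, 0, 1, 0, -3, -2], [0, 0, 0, 1, 1, 0]]

R2 -> 1/14·R2
  [ 1  -12   -1  -1    -18    11 ]
  [ 0    1  1/7   0  15/14  -9/7 ]
  [ 0    6    1   1      7    -8 ]
  [ 0    6    1   0      6    -8 ]
R3 -> R3 − 6·R2
  [ 1  -12   -1  -1    -18    11 ]
  [ 0    1  1/7   0  15/14  -9/7 ]
  [ 0    0  1/7   1    4/7  -2/7 ]
  [ 0    6    1   0      6    -8 ]
R4 -> R4 − 6·R2
  [ 1  -12   -1  -1    -18    11 ]
  [ 0    1  1/7   0  15/14  -9/7 ]
  [ 0    0  1/7   1    4/7  -2/7 ]
  [ 0    0  1/7   0   -3/7  -2/7 ]
R3 -> 7·R3
  [ 1  -12   -1  -1    -18    11 ]
  [ 0    1  1/7   0  15/14  -9/7 ]
  [ 0    0    1   7      4    -2 ]
  [ 0    0  1/7   0   -3/7  -2/7 ]
R4 -> R4 − 1/7·R3
  [ 1  -12   -1  -1    -18    11 ]
  [ 0    1  1/7   0  15/14  -9/7 ]
  [ 0    0    1   7      4    -2 ]
  [ 0    0    0  -1     -1     0 ]
R4 -> -1·R4
  [ 1  -12   -1  -1    -18    11 ]
  [ 0    1  1/7   0  15/14  -9/7 ]
  [ 0    0    1   7      4    -2 ]
  [ 0    0    0   1      1     0 ]
R3 -> R3 − 7·R4
  [ 1  -12   -1  -1    -18    11 ]
  [ 0    1  1/7   0  15/14  -9/7 ]
  [ 0    0    1   0     -3    -2 ]
  [ 0    0    0   1      1     0 ]
R1 -> R1 + R4
  [ 1  -12   -1  0    -17    11 ]
  [ 0    1  1/7  0  15/14  -9/7 ]
  [ 0    0    1  0     -3    -2 ]
  [ 0    0    0  1      1     0 ]
R2 -> R2 − 1/7·R3
  [ 1  -12  -1  0  -17  11 ]
  [ 0    1   0  0  3/2  -1 ]
  [ 0    0   1  0   -3  -2 ]
  [ 0    0   0  1    1   0 ]
R1 -> R1 + R3
  [ 1  -12  0  0  -20   9 ]
  [ 0    1  0  0  3/2  -1 ]
  [ 0    0  1  0   -3  -2 ]
  [ 0    0  0  1    1   0 ]
R1 -> R1 + 12·R2
  [ 1  0  0  0   -2  -3 ]
  [ 0  1  0  0  3/2  -1 ]
  [ 0  0  1  0   -3  -2 ]
  [ 0  0  0  1    1   0 ]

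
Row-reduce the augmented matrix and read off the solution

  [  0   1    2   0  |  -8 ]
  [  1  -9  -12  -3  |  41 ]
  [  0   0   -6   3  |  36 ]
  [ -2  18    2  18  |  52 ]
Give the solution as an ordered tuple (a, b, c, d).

Swap R1 and R2.
  [  1  -9  -12  -3  |  41 ]
  [  0   1    2   0  |  -8 ]
  [  0   0   -6   3  |  36 ]
  [ -2  18    2  18  |  52 ]
Add 2 times R1 to R4.
  [ 1  -9  -12  -3  |   41 ]
  [ 0   1    2   0  |   -8 ]
  [ 0   0   -6   3  |   36 ]
  [ 0   0  -22  12  |  134 ]
Multiply R3 by -1/6.
  [ 1  -9  -12    -3  |   41 ]
  [ 0   1    2     0  |   -8 ]
  [ 0   0    1  -1/2  |   -6 ]
  [ 0   0  -22    12  |  134 ]
Add 22 times R3 to R4.
  [ 1  -9  -12    -3  |  41 ]
  [ 0   1    2     0  |  -8 ]
  [ 0   0    1  -1/2  |  -6 ]
  [ 0   0    0     1  |   2 ]
Add 1/2 times R4 to R3.
  [ 1  -9  -12  -3  |  41 ]
  [ 0   1    2   0  |  -8 ]
  [ 0   0    1   0  |  -5 ]
  [ 0   0    0   1  |   2 ]
Add 3 times R4 to R1.
  [ 1  -9  -12  0  |  47 ]
  [ 0   1    2  0  |  -8 ]
  [ 0   0    1  0  |  -5 ]
  [ 0   0    0  1  |   2 ]
Subtract 2 times R3 from R2.
  [ 1  -9  -12  0  |  47 ]
  [ 0   1    0  0  |   2 ]
  [ 0   0    1  0  |  -5 ]
  [ 0   0    0  1  |   2 ]
Add 12 times R3 to R1.
  [ 1  -9  0  0  |  -13 ]
  [ 0   1  0  0  |    2 ]
  [ 0   0  1  0  |   -5 ]
  [ 0   0  0  1  |    2 ]
Add 9 times R2 to R1.
  [ 1  0  0  0  |   5 ]
  [ 0  1  0  0  |   2 ]
  [ 0  0  1  0  |  -5 ]
  [ 0  0  0  1  |   2 ]
Reading off the last column: a = 5, b = 2, c = -5, d = 2.

(5, 2, -5, 2)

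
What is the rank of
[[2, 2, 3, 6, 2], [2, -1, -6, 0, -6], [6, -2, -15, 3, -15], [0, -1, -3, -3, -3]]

rank = 3

Multiply R1 by 1/2.
Subtract 2 times R1 from R2.
Subtract 6 times R1 from R3.
Multiply R2 by -1/3.
Add 8 times R2 to R3.
Add R2 to R4.
Add R3 to R4.
Subtract 2 times R3 from R2.
Subtract 3 times R3 from R1.
Subtract R2 from R1.
The reduced form has 3 nonzero rows.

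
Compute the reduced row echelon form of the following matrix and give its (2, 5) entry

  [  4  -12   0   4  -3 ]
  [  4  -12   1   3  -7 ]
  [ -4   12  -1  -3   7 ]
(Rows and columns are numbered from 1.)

-4

r1 := 1/4·r1
  [  1   -3   0   1  -3/4 ]
  [  4  -12   1   3    -7 ]
  [ -4   12  -1  -3     7 ]
r2 := r2 − 4·r1
  [  1  -3   0   1  -3/4 ]
  [  0   0   1  -1    -4 ]
  [ -4  12  -1  -3     7 ]
r3 := r3 + 4·r1
  [ 1  -3   0   1  -3/4 ]
  [ 0   0   1  -1    -4 ]
  [ 0   0  -1   1     4 ]
r3 := r3 + r2
  [ 1  -3  0   1  -3/4 ]
  [ 0   0  1  -1    -4 ]
  [ 0   0  0   0     0 ]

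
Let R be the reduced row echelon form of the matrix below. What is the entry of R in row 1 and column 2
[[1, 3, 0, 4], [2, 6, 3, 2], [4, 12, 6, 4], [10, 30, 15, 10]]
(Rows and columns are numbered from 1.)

R2 := R2 − 2·R1
  [  1   3   0   4 ]
  [  0   0   3  -6 ]
  [  4  12   6   4 ]
  [ 10  30  15  10 ]
R3 := R3 − 4·R1
  [  1   3   0    4 ]
  [  0   0   3   -6 ]
  [  0   0   6  -12 ]
  [ 10  30  15   10 ]
R4 := R4 − 10·R1
  [ 1  3   0    4 ]
  [ 0  0   3   -6 ]
  [ 0  0   6  -12 ]
  [ 0  0  15  -30 ]
R2 := 1/3·R2
  [ 1  3   0    4 ]
  [ 0  0   1   -2 ]
  [ 0  0   6  -12 ]
  [ 0  0  15  -30 ]
R3 := R3 − 6·R2
  [ 1  3   0    4 ]
  [ 0  0   1   -2 ]
  [ 0  0   0    0 ]
  [ 0  0  15  -30 ]
R4 := R4 − 15·R2
  [ 1  3  0   4 ]
  [ 0  0  1  -2 ]
  [ 0  0  0   0 ]
  [ 0  0  0   0 ]

3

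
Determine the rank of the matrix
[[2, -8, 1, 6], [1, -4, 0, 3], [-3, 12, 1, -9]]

rank = 2

R1 -> 1/2·R1
  [  1  -4  1/2   3 ]
  [  1  -4    0   3 ]
  [ -3  12    1  -9 ]
R2 -> R2 − R1
  [  1  -4   1/2   3 ]
  [  0   0  -1/2   0 ]
  [ -3  12     1  -9 ]
R3 -> R3 + 3·R1
  [ 1  -4   1/2  3 ]
  [ 0   0  -1/2  0 ]
  [ 0   0   5/2  0 ]
R2 -> -2·R2
  [ 1  -4  1/2  3 ]
  [ 0   0    1  0 ]
  [ 0   0  5/2  0 ]
R3 -> R3 − 5/2·R2
  [ 1  -4  1/2  3 ]
  [ 0   0    1  0 ]
  [ 0   0    0  0 ]
R1 -> R1 − 1/2·R2
  [ 1  -4  0  3 ]
  [ 0   0  1  0 ]
  [ 0   0  0  0 ]
The reduced form has 2 nonzero rows.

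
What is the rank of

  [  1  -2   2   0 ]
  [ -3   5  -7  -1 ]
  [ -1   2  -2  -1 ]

rank = 3

ρ2 ← ρ2 + 3·ρ1
  [  1  -2   2   0 ]
  [  0  -1  -1  -1 ]
  [ -1   2  -2  -1 ]
ρ3 ← ρ3 + ρ1
  [ 1  -2   2   0 ]
  [ 0  -1  -1  -1 ]
  [ 0   0   0  -1 ]
ρ2 ← -1·ρ2
  [ 1  -2  2   0 ]
  [ 0   1  1   1 ]
  [ 0   0  0  -1 ]
ρ3 ← -1·ρ3
  [ 1  -2  2  0 ]
  [ 0   1  1  1 ]
  [ 0   0  0  1 ]
ρ2 ← ρ2 − ρ3
  [ 1  -2  2  0 ]
  [ 0   1  1  0 ]
  [ 0   0  0  1 ]
ρ1 ← ρ1 + 2·ρ2
  [ 1  0  4  0 ]
  [ 0  1  1  0 ]
  [ 0  0  0  1 ]
The reduced form has 3 nonzero rows.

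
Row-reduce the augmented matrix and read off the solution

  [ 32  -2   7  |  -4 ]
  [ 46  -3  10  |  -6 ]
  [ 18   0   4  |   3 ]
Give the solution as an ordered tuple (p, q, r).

R1 → 1/32·R1
R2 → R2 − 46·R1
R3 → R3 − 18·R1
R2 → -8·R2
R3 → R3 − 9/8·R2
R3 → -2·R3
R2 → R2 − 1/2·R3
R1 → R1 − 7/32·R3
R1 → R1 + 1/16·R2
Reading off the last column: p = 3/2, q = 5, r = -6.

(3/2, 5, -6)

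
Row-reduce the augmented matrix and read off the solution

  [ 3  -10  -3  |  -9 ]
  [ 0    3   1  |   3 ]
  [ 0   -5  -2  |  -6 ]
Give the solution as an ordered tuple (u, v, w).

R1 → 1/3·R1
  [ 1  -10/3  -1  |  -3 ]
  [ 0      3   1  |   3 ]
  [ 0     -5  -2  |  -6 ]
R2 → 1/3·R2
  [ 1  -10/3   -1  |  -3 ]
  [ 0      1  1/3  |   1 ]
  [ 0     -5   -2  |  -6 ]
R3 → R3 + 5·R2
  [ 1  -10/3    -1  |  -3 ]
  [ 0      1   1/3  |   1 ]
  [ 0      0  -1/3  |  -1 ]
R3 → -3·R3
  [ 1  -10/3   -1  |  -3 ]
  [ 0      1  1/3  |   1 ]
  [ 0      0    1  |   3 ]
R2 → R2 − 1/3·R3
  [ 1  -10/3  -1  |  -3 ]
  [ 0      1   0  |   0 ]
  [ 0      0   1  |   3 ]
R1 → R1 + R3
  [ 1  -10/3  0  |  0 ]
  [ 0      1  0  |  0 ]
  [ 0      0  1  |  3 ]
R1 → R1 + 10/3·R2
  [ 1  0  0  |  0 ]
  [ 0  1  0  |  0 ]
  [ 0  0  1  |  3 ]
Reading off the last column: u = 0, v = 0, w = 3.

(0, 0, 3)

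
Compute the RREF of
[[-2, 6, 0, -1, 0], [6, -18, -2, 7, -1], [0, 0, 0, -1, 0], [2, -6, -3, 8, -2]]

ρ1 ← -1/2·ρ1
  [ 1   -3   0  1/2   0 ]
  [ 6  -18  -2    7  -1 ]
  [ 0    0   0   -1   0 ]
  [ 2   -6  -3    8  -2 ]
ρ2 ← ρ2 − 6·ρ1
  [ 1  -3   0  1/2   0 ]
  [ 0   0  -2    4  -1 ]
  [ 0   0   0   -1   0 ]
  [ 2  -6  -3    8  -2 ]
ρ4 ← ρ4 − 2·ρ1
  [ 1  -3   0  1/2   0 ]
  [ 0   0  -2    4  -1 ]
  [ 0   0   0   -1   0 ]
  [ 0   0  -3    7  -2 ]
ρ2 ← -1/2·ρ2
  [ 1  -3   0  1/2    0 ]
  [ 0   0   1   -2  1/2 ]
  [ 0   0   0   -1    0 ]
  [ 0   0  -3    7   -2 ]
ρ4 ← ρ4 + 3·ρ2
  [ 1  -3  0  1/2     0 ]
  [ 0   0  1   -2   1/2 ]
  [ 0   0  0   -1     0 ]
  [ 0   0  0    1  -1/2 ]
ρ3 ← -1·ρ3
  [ 1  -3  0  1/2     0 ]
  [ 0   0  1   -2   1/2 ]
  [ 0   0  0    1     0 ]
  [ 0   0  0    1  -1/2 ]
ρ4 ← ρ4 − ρ3
  [ 1  -3  0  1/2     0 ]
  [ 0   0  1   -2   1/2 ]
  [ 0   0  0    1     0 ]
  [ 0   0  0    0  -1/2 ]
ρ4 ← -2·ρ4
  [ 1  -3  0  1/2    0 ]
  [ 0   0  1   -2  1/2 ]
  [ 0   0  0    1    0 ]
  [ 0   0  0    0    1 ]
ρ2 ← ρ2 − 1/2·ρ4
  [ 1  -3  0  1/2  0 ]
  [ 0   0  1   -2  0 ]
  [ 0   0  0    1  0 ]
  [ 0   0  0    0  1 ]
ρ2 ← ρ2 + 2·ρ3
  [ 1  -3  0  1/2  0 ]
  [ 0   0  1    0  0 ]
  [ 0   0  0    1  0 ]
  [ 0   0  0    0  1 ]
ρ1 ← ρ1 − 1/2·ρ3
  [ 1  -3  0  0  0 ]
  [ 0   0  1  0  0 ]
  [ 0   0  0  1  0 ]
  [ 0   0  0  0  1 ]

[[1, -3, 0, 0, 0], [0, 0, 1, 0, 0], [0, 0, 0, 1, 0], [0, 0, 0, 0, 1]]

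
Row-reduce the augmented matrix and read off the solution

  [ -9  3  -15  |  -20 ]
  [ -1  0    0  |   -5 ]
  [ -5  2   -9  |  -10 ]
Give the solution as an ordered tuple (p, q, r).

(5, 0, -5/3)

r1 := -1/9·r1
r2 := r2 + r1
r3 := r3 + 5·r1
r2 := -3·r2
r3 := r3 − 1/3·r2
r2 := r2 + 5·r3
r1 := r1 − 5/3·r3
r1 := r1 + 1/3·r2
Reading off the last column: p = 5, q = 0, r = -5/3.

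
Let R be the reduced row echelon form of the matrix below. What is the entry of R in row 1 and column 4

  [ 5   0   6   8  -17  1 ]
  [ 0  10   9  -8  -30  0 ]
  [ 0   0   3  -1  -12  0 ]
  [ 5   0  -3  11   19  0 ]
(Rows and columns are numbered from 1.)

r1 → 1/5·r1
  [ 1   0  6/5  8/5  -17/5  1/5 ]
  [ 0  10    9   -8    -30    0 ]
  [ 0   0    3   -1    -12    0 ]
  [ 5   0   -3   11     19    0 ]
r4 → r4 − 5·r1
  [ 1   0  6/5  8/5  -17/5  1/5 ]
  [ 0  10    9   -8    -30    0 ]
  [ 0   0    3   -1    -12    0 ]
  [ 0   0   -9    3     36   -1 ]
r2 → 1/10·r2
  [ 1  0   6/5   8/5  -17/5  1/5 ]
  [ 0  1  9/10  -4/5     -3    0 ]
  [ 0  0     3    -1    -12    0 ]
  [ 0  0    -9     3     36   -1 ]
r3 → 1/3·r3
  [ 1  0   6/5   8/5  -17/5  1/5 ]
  [ 0  1  9/10  -4/5     -3    0 ]
  [ 0  0     1  -1/3     -4    0 ]
  [ 0  0    -9     3     36   -1 ]
r4 → r4 + 9·r3
  [ 1  0   6/5   8/5  -17/5  1/5 ]
  [ 0  1  9/10  -4/5     -3    0 ]
  [ 0  0     1  -1/3     -4    0 ]
  [ 0  0     0     0      0   -1 ]
r4 → -1·r4
  [ 1  0   6/5   8/5  -17/5  1/5 ]
  [ 0  1  9/10  -4/5     -3    0 ]
  [ 0  0     1  -1/3     -4    0 ]
  [ 0  0     0     0      0    1 ]
r1 → r1 − 1/5·r4
  [ 1  0   6/5   8/5  -17/5  0 ]
  [ 0  1  9/10  -4/5     -3  0 ]
  [ 0  0     1  -1/3     -4  0 ]
  [ 0  0     0     0      0  1 ]
r2 → r2 − 9/10·r3
  [ 1  0  6/5   8/5  -17/5  0 ]
  [ 0  1    0  -1/2    3/5  0 ]
  [ 0  0    1  -1/3     -4  0 ]
  [ 0  0    0     0      0  1 ]
r1 → r1 − 6/5·r3
  [ 1  0  0     2  7/5  0 ]
  [ 0  1  0  -1/2  3/5  0 ]
  [ 0  0  1  -1/3   -4  0 ]
  [ 0  0  0     0    0  1 ]

2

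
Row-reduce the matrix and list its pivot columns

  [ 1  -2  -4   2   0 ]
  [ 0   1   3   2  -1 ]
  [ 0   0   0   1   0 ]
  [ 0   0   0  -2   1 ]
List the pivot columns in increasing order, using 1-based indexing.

1, 2, 4, 5

Add 2 times ρ3 to ρ4.
  [ 1  -2  -4  2   0 ]
  [ 0   1   3  2  -1 ]
  [ 0   0   0  1   0 ]
  [ 0   0   0  0   1 ]
Add ρ4 to ρ2.
  [ 1  -2  -4  2  0 ]
  [ 0   1   3  2  0 ]
  [ 0   0   0  1  0 ]
  [ 0   0   0  0  1 ]
Subtract 2 times ρ3 from ρ2.
  [ 1  -2  -4  2  0 ]
  [ 0   1   3  0  0 ]
  [ 0   0   0  1  0 ]
  [ 0   0   0  0  1 ]
Subtract 2 times ρ3 from ρ1.
  [ 1  -2  -4  0  0 ]
  [ 0   1   3  0  0 ]
  [ 0   0   0  1  0 ]
  [ 0   0   0  0  1 ]
Add 2 times ρ2 to ρ1.
  [ 1  0  2  0  0 ]
  [ 0  1  3  0  0 ]
  [ 0  0  0  1  0 ]
  [ 0  0  0  0  1 ]
Pivot columns are the columns containing a leading 1.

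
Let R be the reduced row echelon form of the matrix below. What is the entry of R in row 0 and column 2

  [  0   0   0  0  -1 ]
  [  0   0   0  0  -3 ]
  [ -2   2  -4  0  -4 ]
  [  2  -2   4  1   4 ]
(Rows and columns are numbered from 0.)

Swap R1 and R3.
  [ -2   2  -4  0  -4 ]
  [  0   0   0  0  -3 ]
  [  0   0   0  0  -1 ]
  [  2  -2   4  1   4 ]
Multiply R1 by -1/2.
  [ 1  -1  2  0   2 ]
  [ 0   0  0  0  -3 ]
  [ 0   0  0  0  -1 ]
  [ 2  -2  4  1   4 ]
Subtract 2 times R1 from R4.
  [ 1  -1  2  0   2 ]
  [ 0   0  0  0  -3 ]
  [ 0   0  0  0  -1 ]
  [ 0   0  0  1   0 ]
Swap R2 and R4.
  [ 1  -1  2  0   2 ]
  [ 0   0  0  1   0 ]
  [ 0   0  0  0  -1 ]
  [ 0   0  0  0  -3 ]
Multiply R3 by -1.
  [ 1  -1  2  0   2 ]
  [ 0   0  0  1   0 ]
  [ 0   0  0  0   1 ]
  [ 0   0  0  0  -3 ]
Add 3 times R3 to R4.
  [ 1  -1  2  0  2 ]
  [ 0   0  0  1  0 ]
  [ 0   0  0  0  1 ]
  [ 0   0  0  0  0 ]
Subtract 2 times R3 from R1.
  [ 1  -1  2  0  0 ]
  [ 0   0  0  1  0 ]
  [ 0   0  0  0  1 ]
  [ 0   0  0  0  0 ]

2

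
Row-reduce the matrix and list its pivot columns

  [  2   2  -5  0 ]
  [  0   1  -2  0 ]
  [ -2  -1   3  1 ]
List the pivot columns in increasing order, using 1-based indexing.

1, 2, 4

r1 ← 1/2·r1
  [  1   1  -5/2  0 ]
  [  0   1    -2  0 ]
  [ -2  -1     3  1 ]
r3 ← r3 + 2·r1
  [ 1  1  -5/2  0 ]
  [ 0  1    -2  0 ]
  [ 0  1    -2  1 ]
r3 ← r3 − r2
  [ 1  1  -5/2  0 ]
  [ 0  1    -2  0 ]
  [ 0  0     0  1 ]
r1 ← r1 − r2
  [ 1  0  -1/2  0 ]
  [ 0  1    -2  0 ]
  [ 0  0     0  1 ]
Pivot columns are the columns containing a leading 1.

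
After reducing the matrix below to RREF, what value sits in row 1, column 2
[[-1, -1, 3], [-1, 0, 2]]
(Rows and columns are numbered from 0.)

-1

Multiply R1 by -1.
  [  1  1  -3 ]
  [ -1  0   2 ]
Add R1 to R2.
  [ 1  1  -3 ]
  [ 0  1  -1 ]
Subtract R2 from R1.
  [ 1  0  -2 ]
  [ 0  1  -1 ]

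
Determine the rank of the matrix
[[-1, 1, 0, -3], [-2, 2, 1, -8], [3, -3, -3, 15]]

rank = 2

Multiply R1 by -1.
  [  1  -1   0   3 ]
  [ -2   2   1  -8 ]
  [  3  -3  -3  15 ]
Add 2 times R1 to R2.
  [ 1  -1   0   3 ]
  [ 0   0   1  -2 ]
  [ 3  -3  -3  15 ]
Subtract 3 times R1 from R3.
  [ 1  -1   0   3 ]
  [ 0   0   1  -2 ]
  [ 0   0  -3   6 ]
Add 3 times R2 to R3.
  [ 1  -1  0   3 ]
  [ 0   0  1  -2 ]
  [ 0   0  0   0 ]
The reduced form has 2 nonzero rows.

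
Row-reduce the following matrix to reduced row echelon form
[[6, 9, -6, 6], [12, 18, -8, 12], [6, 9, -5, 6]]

R1 ← 1/6·R1
  [  1  3/2  -1   1 ]
  [ 12   18  -8  12 ]
  [  6    9  -5   6 ]
R2 ← R2 − 12·R1
  [ 1  3/2  -1  1 ]
  [ 0    0   4  0 ]
  [ 6    9  -5  6 ]
R3 ← R3 − 6·R1
  [ 1  3/2  -1  1 ]
  [ 0    0   4  0 ]
  [ 0    0   1  0 ]
R2 ← 1/4·R2
  [ 1  3/2  -1  1 ]
  [ 0    0   1  0 ]
  [ 0    0   1  0 ]
R3 ← R3 − R2
  [ 1  3/2  -1  1 ]
  [ 0    0   1  0 ]
  [ 0    0   0  0 ]
R1 ← R1 + R2
  [ 1  3/2  0  1 ]
  [ 0    0  1  0 ]
  [ 0    0  0  0 ]

[[1, 3/2, 0, 1], [0, 0, 1, 0], [0, 0, 0, 0]]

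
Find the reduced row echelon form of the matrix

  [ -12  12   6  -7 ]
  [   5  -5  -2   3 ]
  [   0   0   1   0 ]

Multiply R1 by -1/12.
  [ 1  -1  -1/2  7/12 ]
  [ 5  -5    -2     3 ]
  [ 0   0     1     0 ]
Subtract 5 times R1 from R2.
  [ 1  -1  -1/2  7/12 ]
  [ 0   0   1/2  1/12 ]
  [ 0   0     1     0 ]
Multiply R2 by 2.
  [ 1  -1  -1/2  7/12 ]
  [ 0   0     1   1/6 ]
  [ 0   0     1     0 ]
Subtract R2 from R3.
  [ 1  -1  -1/2  7/12 ]
  [ 0   0     1   1/6 ]
  [ 0   0     0  -1/6 ]
Multiply R3 by -6.
  [ 1  -1  -1/2  7/12 ]
  [ 0   0     1   1/6 ]
  [ 0   0     0     1 ]
Subtract 1/6 times R3 from R2.
  [ 1  -1  -1/2  7/12 ]
  [ 0   0     1     0 ]
  [ 0   0     0     1 ]
Subtract 7/12 times R3 from R1.
  [ 1  -1  -1/2  0 ]
  [ 0   0     1  0 ]
  [ 0   0     0  1 ]
Add 1/2 times R2 to R1.
  [ 1  -1  0  0 ]
  [ 0   0  1  0 ]
  [ 0   0  0  1 ]

[[1, -1, 0, 0], [0, 0, 1, 0], [0, 0, 0, 1]]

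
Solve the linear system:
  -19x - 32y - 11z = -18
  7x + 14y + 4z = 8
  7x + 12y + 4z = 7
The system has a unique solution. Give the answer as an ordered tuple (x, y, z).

(3, 1/2, -5)

Form the augmented matrix and row-reduce:
  [ -19  -32  -11  |  -18 ]
  [   7   14    4  |    8 ]
  [   7   12    4  |    7 ]
ρ1 ← -1/19·ρ1
  [ 1  32/19  11/19  |  18/19 ]
  [ 7     14      4  |      8 ]
  [ 7     12      4  |      7 ]
ρ2 ← ρ2 − 7·ρ1
  [ 1  32/19  11/19  |  18/19 ]
  [ 0  42/19  -1/19  |  26/19 ]
  [ 7     12      4  |      7 ]
ρ3 ← ρ3 − 7·ρ1
  [ 1  32/19  11/19  |  18/19 ]
  [ 0  42/19  -1/19  |  26/19 ]
  [ 0   4/19  -1/19  |   7/19 ]
ρ2 ← 19/42·ρ2
  [ 1  32/19  11/19  |  18/19 ]
  [ 0      1  -1/42  |  13/21 ]
  [ 0   4/19  -1/19  |   7/19 ]
ρ3 ← ρ3 − 4/19·ρ2
  [ 1  32/19  11/19  |  18/19 ]
  [ 0      1  -1/42  |  13/21 ]
  [ 0      0  -1/21  |   5/21 ]
ρ3 ← -21·ρ3
  [ 1  32/19  11/19  |  18/19 ]
  [ 0      1  -1/42  |  13/21 ]
  [ 0      0      1  |     -5 ]
ρ2 ← ρ2 + 1/42·ρ3
  [ 1  32/19  11/19  |  18/19 ]
  [ 0      1      0  |    1/2 ]
  [ 0      0      1  |     -5 ]
ρ1 ← ρ1 − 11/19·ρ3
  [ 1  32/19  0  |  73/19 ]
  [ 0      1  0  |    1/2 ]
  [ 0      0  1  |     -5 ]
ρ1 ← ρ1 − 32/19·ρ2
  [ 1  0  0  |    3 ]
  [ 0  1  0  |  1/2 ]
  [ 0  0  1  |   -5 ]
Reading off the last column: x = 3, y = 1/2, z = -5.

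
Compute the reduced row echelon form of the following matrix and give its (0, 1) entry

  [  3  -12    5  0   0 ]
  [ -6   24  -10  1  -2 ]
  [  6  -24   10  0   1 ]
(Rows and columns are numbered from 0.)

-4

Multiply R1 by 1/3.
Add 6 times R1 to R2.
Subtract 6 times R1 from R3.
Add 2 times R3 to R2.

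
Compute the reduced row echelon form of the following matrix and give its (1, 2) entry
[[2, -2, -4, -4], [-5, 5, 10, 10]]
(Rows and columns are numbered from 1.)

-1

ρ1 -> 1/2·ρ1
  [  1  -1  -2  -2 ]
  [ -5   5  10  10 ]
ρ2 -> ρ2 + 5·ρ1
  [ 1  -1  -2  -2 ]
  [ 0   0   0   0 ]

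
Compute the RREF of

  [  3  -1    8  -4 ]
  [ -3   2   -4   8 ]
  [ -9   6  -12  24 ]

R1 := 1/3·R1
  [  1  -1/3  8/3  -4/3 ]
  [ -3     2   -4     8 ]
  [ -9     6  -12    24 ]
R2 := R2 + 3·R1
  [  1  -1/3  8/3  -4/3 ]
  [  0     1    4     4 ]
  [ -9     6  -12    24 ]
R3 := R3 + 9·R1
  [ 1  -1/3  8/3  -4/3 ]
  [ 0     1    4     4 ]
  [ 0     3   12    12 ]
R3 := R3 − 3·R2
  [ 1  -1/3  8/3  -4/3 ]
  [ 0     1    4     4 ]
  [ 0     0    0     0 ]
R1 := R1 + 1/3·R2
  [ 1  0  4  0 ]
  [ 0  1  4  4 ]
  [ 0  0  0  0 ]

[[1, 0, 4, 0], [0, 1, 4, 4], [0, 0, 0, 0]]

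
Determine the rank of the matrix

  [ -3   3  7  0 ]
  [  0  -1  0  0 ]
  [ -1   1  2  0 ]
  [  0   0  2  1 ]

rank = 4

ρ1 → -1/3·ρ1
ρ3 → ρ3 + ρ1
ρ2 → -1·ρ2
ρ3 → -3·ρ3
ρ4 → ρ4 − 2·ρ3
ρ1 → ρ1 + 7/3·ρ3
ρ1 → ρ1 + ρ2
The reduced form has 4 nonzero rows.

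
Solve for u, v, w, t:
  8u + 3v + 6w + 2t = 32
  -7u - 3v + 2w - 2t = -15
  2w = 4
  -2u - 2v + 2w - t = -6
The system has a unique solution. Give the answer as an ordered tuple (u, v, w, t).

Form the augmented matrix and row-reduce:
  [  8   3  6   2  |   32 ]
  [ -7  -3  2  -2  |  -15 ]
  [  0   0  2   0  |    4 ]
  [ -2  -2  2  -1  |   -6 ]
r1 ← 1/8·r1
  [  1  3/8  3/4  1/4  |    4 ]
  [ -7   -3    2   -2  |  -15 ]
  [  0    0    2    0  |    4 ]
  [ -2   -2    2   -1  |   -6 ]
r2 ← r2 + 7·r1
  [  1   3/8   3/4   1/4  |   4 ]
  [  0  -3/8  29/4  -1/4  |  13 ]
  [  0     0     2     0  |   4 ]
  [ -2    -2     2    -1  |  -6 ]
r4 ← r4 + 2·r1
  [ 1   3/8   3/4   1/4  |   4 ]
  [ 0  -3/8  29/4  -1/4  |  13 ]
  [ 0     0     2     0  |   4 ]
  [ 0  -5/4   7/2  -1/2  |   2 ]
r2 ← -8/3·r2
  [ 1   3/8    3/4   1/4  |       4 ]
  [ 0     1  -58/3   2/3  |  -104/3 ]
  [ 0     0      2     0  |       4 ]
  [ 0  -5/4    7/2  -1/2  |       2 ]
r4 ← r4 + 5/4·r2
  [ 1  3/8    3/4  1/4  |       4 ]
  [ 0    1  -58/3  2/3  |  -104/3 ]
  [ 0    0      2    0  |       4 ]
  [ 0    0  -62/3  1/3  |  -124/3 ]
r3 ← 1/2·r3
  [ 1  3/8    3/4  1/4  |       4 ]
  [ 0    1  -58/3  2/3  |  -104/3 ]
  [ 0    0      1    0  |       2 ]
  [ 0    0  -62/3  1/3  |  -124/3 ]
r4 ← r4 + 62/3·r3
  [ 1  3/8    3/4  1/4  |       4 ]
  [ 0    1  -58/3  2/3  |  -104/3 ]
  [ 0    0      1    0  |       2 ]
  [ 0    0      0  1/3  |       0 ]
r4 ← 3·r4
  [ 1  3/8    3/4  1/4  |       4 ]
  [ 0    1  -58/3  2/3  |  -104/3 ]
  [ 0    0      1    0  |       2 ]
  [ 0    0      0    1  |       0 ]
r2 ← r2 − 2/3·r4
  [ 1  3/8    3/4  1/4  |       4 ]
  [ 0    1  -58/3    0  |  -104/3 ]
  [ 0    0      1    0  |       2 ]
  [ 0    0      0    1  |       0 ]
r1 ← r1 − 1/4·r4
  [ 1  3/8    3/4  0  |       4 ]
  [ 0    1  -58/3  0  |  -104/3 ]
  [ 0    0      1  0  |       2 ]
  [ 0    0      0  1  |       0 ]
r2 ← r2 + 58/3·r3
  [ 1  3/8  3/4  0  |  4 ]
  [ 0    1    0  0  |  4 ]
  [ 0    0    1  0  |  2 ]
  [ 0    0    0  1  |  0 ]
r1 ← r1 − 3/4·r3
  [ 1  3/8  0  0  |  5/2 ]
  [ 0    1  0  0  |    4 ]
  [ 0    0  1  0  |    2 ]
  [ 0    0  0  1  |    0 ]
r1 ← r1 − 3/8·r2
  [ 1  0  0  0  |  1 ]
  [ 0  1  0  0  |  4 ]
  [ 0  0  1  0  |  2 ]
  [ 0  0  0  1  |  0 ]
Reading off the last column: u = 1, v = 4, w = 2, t = 0.

(1, 4, 2, 0)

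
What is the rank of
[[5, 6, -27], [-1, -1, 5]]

R1 → 1/5·R1
R2 → R2 + R1
R2 → 5·R2
R1 → R1 − 6/5·R2
The reduced form has 2 nonzero rows.

rank = 2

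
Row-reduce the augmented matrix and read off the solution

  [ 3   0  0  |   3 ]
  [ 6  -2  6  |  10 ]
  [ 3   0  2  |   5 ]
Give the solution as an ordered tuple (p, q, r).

(1, 1, 1)

R1 ← 1/3·R1
  [ 1   0  0  |   1 ]
  [ 6  -2  6  |  10 ]
  [ 3   0  2  |   5 ]
R2 ← R2 − 6·R1
  [ 1   0  0  |  1 ]
  [ 0  -2  6  |  4 ]
  [ 3   0  2  |  5 ]
R3 ← R3 − 3·R1
  [ 1   0  0  |  1 ]
  [ 0  -2  6  |  4 ]
  [ 0   0  2  |  2 ]
R2 ← -1/2·R2
  [ 1  0   0  |   1 ]
  [ 0  1  -3  |  -2 ]
  [ 0  0   2  |   2 ]
R3 ← 1/2·R3
  [ 1  0   0  |   1 ]
  [ 0  1  -3  |  -2 ]
  [ 0  0   1  |   1 ]
R2 ← R2 + 3·R3
  [ 1  0  0  |  1 ]
  [ 0  1  0  |  1 ]
  [ 0  0  1  |  1 ]
Reading off the last column: p = 1, q = 1, r = 1.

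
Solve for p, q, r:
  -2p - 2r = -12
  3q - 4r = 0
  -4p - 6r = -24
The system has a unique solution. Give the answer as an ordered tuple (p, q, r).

Form the augmented matrix and row-reduce:
  [ -2  0  -2  |  -12 ]
  [  0  3  -4  |    0 ]
  [ -4  0  -6  |  -24 ]
ρ1 := -1/2·ρ1
  [  1  0   1  |    6 ]
  [  0  3  -4  |    0 ]
  [ -4  0  -6  |  -24 ]
ρ3 := ρ3 + 4·ρ1
  [ 1  0   1  |  6 ]
  [ 0  3  -4  |  0 ]
  [ 0  0  -2  |  0 ]
ρ2 := 1/3·ρ2
  [ 1  0     1  |  6 ]
  [ 0  1  -4/3  |  0 ]
  [ 0  0    -2  |  0 ]
ρ3 := -1/2·ρ3
  [ 1  0     1  |  6 ]
  [ 0  1  -4/3  |  0 ]
  [ 0  0     1  |  0 ]
ρ2 := ρ2 + 4/3·ρ3
  [ 1  0  1  |  6 ]
  [ 0  1  0  |  0 ]
  [ 0  0  1  |  0 ]
ρ1 := ρ1 − ρ3
  [ 1  0  0  |  6 ]
  [ 0  1  0  |  0 ]
  [ 0  0  1  |  0 ]
Reading off the last column: p = 6, q = 0, r = 0.

(6, 0, 0)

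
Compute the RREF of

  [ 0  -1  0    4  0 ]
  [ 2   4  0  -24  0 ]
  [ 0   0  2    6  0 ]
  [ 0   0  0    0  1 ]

[[1, 0, 0, -4, 0], [0, 1, 0, -4, 0], [0, 0, 1, 3, 0], [0, 0, 0, 0, 1]]

R1 <=> R2
  [ 2   4  0  -24  0 ]
  [ 0  -1  0    4  0 ]
  [ 0   0  2    6  0 ]
  [ 0   0  0    0  1 ]
R1 := 1/2·R1
  [ 1   2  0  -12  0 ]
  [ 0  -1  0    4  0 ]
  [ 0   0  2    6  0 ]
  [ 0   0  0    0  1 ]
R2 := -1·R2
  [ 1  2  0  -12  0 ]
  [ 0  1  0   -4  0 ]
  [ 0  0  2    6  0 ]
  [ 0  0  0    0  1 ]
R3 := 1/2·R3
  [ 1  2  0  -12  0 ]
  [ 0  1  0   -4  0 ]
  [ 0  0  1    3  0 ]
  [ 0  0  0    0  1 ]
R1 := R1 − 2·R2
  [ 1  0  0  -4  0 ]
  [ 0  1  0  -4  0 ]
  [ 0  0  1   3  0 ]
  [ 0  0  0   0  1 ]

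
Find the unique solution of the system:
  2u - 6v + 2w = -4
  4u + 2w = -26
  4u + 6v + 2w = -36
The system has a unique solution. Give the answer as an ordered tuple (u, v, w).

Form the augmented matrix and row-reduce:
  [ 2  -6  2  |   -4 ]
  [ 4   0  2  |  -26 ]
  [ 4   6  2  |  -36 ]
ρ1 ← 1/2·ρ1
  [ 1  -3  1  |   -2 ]
  [ 4   0  2  |  -26 ]
  [ 4   6  2  |  -36 ]
ρ2 ← ρ2 − 4·ρ1
  [ 1  -3   1  |   -2 ]
  [ 0  12  -2  |  -18 ]
  [ 4   6   2  |  -36 ]
ρ3 ← ρ3 − 4·ρ1
  [ 1  -3   1  |   -2 ]
  [ 0  12  -2  |  -18 ]
  [ 0  18  -2  |  -28 ]
ρ2 ← 1/12·ρ2
  [ 1  -3     1  |    -2 ]
  [ 0   1  -1/6  |  -3/2 ]
  [ 0  18    -2  |   -28 ]
ρ3 ← ρ3 − 18·ρ2
  [ 1  -3     1  |    -2 ]
  [ 0   1  -1/6  |  -3/2 ]
  [ 0   0     1  |    -1 ]
ρ2 ← ρ2 + 1/6·ρ3
  [ 1  -3  1  |    -2 ]
  [ 0   1  0  |  -5/3 ]
  [ 0   0  1  |    -1 ]
ρ1 ← ρ1 − ρ3
  [ 1  -3  0  |    -1 ]
  [ 0   1  0  |  -5/3 ]
  [ 0   0  1  |    -1 ]
ρ1 ← ρ1 + 3·ρ2
  [ 1  0  0  |    -6 ]
  [ 0  1  0  |  -5/3 ]
  [ 0  0  1  |    -1 ]
Reading off the last column: u = -6, v = -5/3, w = -1.

(-6, -5/3, -1)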